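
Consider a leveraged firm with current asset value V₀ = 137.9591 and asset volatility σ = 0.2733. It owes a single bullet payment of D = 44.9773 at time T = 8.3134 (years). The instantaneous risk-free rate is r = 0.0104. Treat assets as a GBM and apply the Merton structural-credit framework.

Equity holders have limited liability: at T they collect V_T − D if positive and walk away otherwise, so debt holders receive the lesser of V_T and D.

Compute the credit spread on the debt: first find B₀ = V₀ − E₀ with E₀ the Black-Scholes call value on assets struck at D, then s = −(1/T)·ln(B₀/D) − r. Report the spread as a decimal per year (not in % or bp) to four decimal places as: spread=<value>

d₁ = [ln(V₀/D) + (r + σ²/2)T] / (σ√T)
   = [ln(137.9591/44.9773) + (0.0104 + 0.5·0.2733²)·8.3134] / (0.2733·√8.3134)
   = [1.120799 + 0.396935] / 0.788005 = 1.926047
d₂ = d₁ − σ√T = 1.926047 − 0.788005 = 1.138042
N(d₁) = 0.972951,  N(d₂) = 0.872449,  e^(−rT) = 0.917173
E₀ = V₀·N(d₁) − D·e^(−rT)·N(d₂)
   = 137.9591·0.972951 − 44.9773·0.917173·0.872449 = 98.237200
B₀ = V₀ − E₀ = 137.9591 − 98.237200 = 39.721900
spread = −(1/T)·ln(B₀/D) − r = −(1/8.3134)·ln(39.721900/44.9773) − 0.0104 = 0.00454638

spread=0.0045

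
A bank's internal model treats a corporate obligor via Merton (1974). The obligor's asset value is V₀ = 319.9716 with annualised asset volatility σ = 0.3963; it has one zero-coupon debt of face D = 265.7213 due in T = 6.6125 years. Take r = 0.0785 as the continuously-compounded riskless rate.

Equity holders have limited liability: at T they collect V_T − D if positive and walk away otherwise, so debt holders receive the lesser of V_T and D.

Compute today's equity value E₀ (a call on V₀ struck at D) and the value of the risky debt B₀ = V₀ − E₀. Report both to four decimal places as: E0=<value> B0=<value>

d₁ = [ln(V₀/D) + (r + σ²/2)T] / (σ√T)
   = [ln(319.9716/265.7213) + (0.0785 + 0.5·0.3963²)·6.6125] / (0.3963·√6.6125)
   = [0.185784 + 1.038340] / 1.019077 = 1.201209
d₂ = d₁ − σ√T = 1.201209 − 1.019077 = 0.182132
N(d₁) = 0.885165,  N(d₂) = 0.572261,  e^(−rT) = 0.595067
E₀ = V₀·N(d₁) − D·e^(−rT)·N(d₂)
   = 319.9716·0.885165 − 265.7213·0.595067·0.572261 = 192.740674
B₀ = V₀ − E₀ = 319.9716 − 192.740674 = 127.230926

E0=192.7407 B0=127.2309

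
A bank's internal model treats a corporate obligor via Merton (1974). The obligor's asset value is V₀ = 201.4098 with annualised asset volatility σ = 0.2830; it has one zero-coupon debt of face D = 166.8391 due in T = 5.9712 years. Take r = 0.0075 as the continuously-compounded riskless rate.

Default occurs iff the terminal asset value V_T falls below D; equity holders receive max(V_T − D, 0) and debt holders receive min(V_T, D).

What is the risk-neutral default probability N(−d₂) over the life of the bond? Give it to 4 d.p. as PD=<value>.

PD=0.5035

d₁ = [ln(V₀/D) + (r + σ²/2)T] / (σ√T)
   = [ln(201.4098/166.8391) + (0.0075 + 0.5·0.2830²)·5.9712] / (0.2830·√5.9712)
   = [0.188312 + 0.283898] / 0.691540 = 0.682838
d₂ = d₁ − σ√T = 0.682838 − 0.691540 = -0.008702
risk-neutral PD = N(−d₂) = N(0.008702) = 0.503472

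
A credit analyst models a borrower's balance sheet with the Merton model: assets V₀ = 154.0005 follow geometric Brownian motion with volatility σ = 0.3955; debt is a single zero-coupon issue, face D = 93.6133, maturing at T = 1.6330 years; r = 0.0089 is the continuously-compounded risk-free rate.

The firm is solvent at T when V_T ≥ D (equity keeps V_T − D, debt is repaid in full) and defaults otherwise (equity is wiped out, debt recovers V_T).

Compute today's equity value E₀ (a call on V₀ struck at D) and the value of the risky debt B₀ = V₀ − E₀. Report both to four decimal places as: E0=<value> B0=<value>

E0=66.5294 B0=87.4711

d₁ = [ln(V₀/D) + (r + σ²/2)T] / (σ√T)
   = [ln(154.0005/93.6133) + (0.0089 + 0.5·0.3955²)·1.6330] / (0.3955·√1.6330)
   = [0.497783 + 0.142251] / 0.505405 = 1.266379
d₂ = d₁ − σ√T = 1.266379 − 0.505405 = 0.760974
N(d₁) = 0.897311,  N(d₂) = 0.776664,  e^(−rT) = 0.985571
E₀ = V₀·N(d₁) − D·e^(−rT)·N(d₂)
   = 154.0005·0.897311 − 93.6133·0.985571·0.776664 = 66.529382
B₀ = V₀ − E₀ = 154.0005 − 66.529382 = 87.471118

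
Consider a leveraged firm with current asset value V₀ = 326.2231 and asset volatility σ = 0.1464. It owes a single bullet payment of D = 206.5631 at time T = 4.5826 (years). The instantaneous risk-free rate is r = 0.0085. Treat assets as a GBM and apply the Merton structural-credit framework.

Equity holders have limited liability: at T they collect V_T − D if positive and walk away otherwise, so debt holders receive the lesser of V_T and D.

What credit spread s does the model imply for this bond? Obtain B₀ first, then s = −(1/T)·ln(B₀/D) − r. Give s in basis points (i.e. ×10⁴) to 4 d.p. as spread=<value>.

spread=21.1389

d₁ = [ln(V₀/D) + (r + σ²/2)T] / (σ√T)
   = [ln(326.2231/206.5631) + (0.0085 + 0.5·0.1464²)·4.5826] / (0.1464·√4.5826)
   = [0.456976 + 0.088061] / 0.313399 = 1.739118
d₂ = d₁ − σ√T = 1.739118 − 0.313399 = 1.425719
N(d₁) = 0.958993,  N(d₂) = 0.923025,  e^(−rT) = 0.961797
E₀ = V₀·N(d₁) − D·e^(−rT)·N(d₂)
   = 326.2231·0.958993 − 206.5631·0.961797·0.923025 = 129.466636
B₀ = V₀ − E₀ = 326.2231 − 129.466636 = 196.756464
spread = −(1/T)·ln(B₀/D) − r = −(1/4.5826)·ln(196.756464/206.5631) − 0.0085 = 0.00211389
in basis points: 0.00211389 × 10⁴ = 21.1389 bp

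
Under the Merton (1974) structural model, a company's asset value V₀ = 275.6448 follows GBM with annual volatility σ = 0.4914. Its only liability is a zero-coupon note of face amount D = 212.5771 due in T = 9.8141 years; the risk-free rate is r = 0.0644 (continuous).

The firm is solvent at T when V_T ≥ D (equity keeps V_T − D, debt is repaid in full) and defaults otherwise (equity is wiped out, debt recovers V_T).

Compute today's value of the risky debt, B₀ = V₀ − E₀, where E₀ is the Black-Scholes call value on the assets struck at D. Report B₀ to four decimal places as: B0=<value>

B0=72.4025

d₁ = [ln(V₀/D) + (r + σ²/2)T] / (σ√T)
   = [ln(275.6448/212.5771) + (0.0644 + 0.5·0.4914²)·9.8141] / (0.4914·√9.8141)
   = [0.259808 + 1.816953] / 1.539432 = 1.349044
d₂ = d₁ − σ√T = 1.349044 − 1.539432 = -0.190387
N(d₁) = 0.911339,  N(d₂) = 0.424503,  e^(−rT) = 0.531513
E₀ = V₀·N(d₁) − D·e^(−rT)·N(d₂)
   = 275.6448·0.911339 − 212.5771·0.531513·0.424503 = 203.242264
B₀ = V₀ − E₀ = 275.6448 − 203.242264 = 72.402536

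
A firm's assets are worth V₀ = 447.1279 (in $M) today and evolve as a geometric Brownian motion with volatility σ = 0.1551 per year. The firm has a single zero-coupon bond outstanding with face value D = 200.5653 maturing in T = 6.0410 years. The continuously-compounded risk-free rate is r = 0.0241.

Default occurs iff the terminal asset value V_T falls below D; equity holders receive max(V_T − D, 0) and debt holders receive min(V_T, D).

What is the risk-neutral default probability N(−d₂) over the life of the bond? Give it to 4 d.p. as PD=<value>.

d₁ = [ln(V₀/D) + (r + σ²/2)T] / (σ√T)
   = [ln(447.1279/200.5653) + (0.0241 + 0.5·0.1551²)·6.0410] / (0.1551·√6.0410)
   = [0.801705 + 0.218249] / 0.381212 = 2.675558
d₂ = d₁ − σ√T = 2.675558 − 0.381212 = 2.294347
risk-neutral PD = N(−d₂) = N(-2.294347) = 0.010885

PD=0.0109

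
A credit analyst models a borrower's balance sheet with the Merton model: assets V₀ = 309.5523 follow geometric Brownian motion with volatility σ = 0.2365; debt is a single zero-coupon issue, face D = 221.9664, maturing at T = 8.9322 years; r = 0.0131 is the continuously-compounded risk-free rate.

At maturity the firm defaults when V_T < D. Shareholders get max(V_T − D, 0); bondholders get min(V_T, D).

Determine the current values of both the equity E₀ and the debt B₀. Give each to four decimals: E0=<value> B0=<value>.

d₁ = [ln(V₀/D) + (r + σ²/2)T] / (σ√T)
   = [ln(309.5523/221.9664) + (0.0131 + 0.5·0.2365²)·8.9322] / (0.2365·√8.9322)
   = [0.332601 + 0.366811] / 0.706822 = 0.989516
d₂ = d₁ − σ√T = 0.989516 − 0.706822 = 0.282693
N(d₁) = 0.838795,  N(d₂) = 0.611294,  e^(−rT) = 0.889575
E₀ = V₀·N(d₁) − D·e^(−rT)·N(d₂)
   = 309.5523·0.838795 − 221.9664·0.889575·0.611294 = 138.947308
B₀ = V₀ − E₀ = 309.5523 − 138.947308 = 170.604992

E0=138.9473 B0=170.6050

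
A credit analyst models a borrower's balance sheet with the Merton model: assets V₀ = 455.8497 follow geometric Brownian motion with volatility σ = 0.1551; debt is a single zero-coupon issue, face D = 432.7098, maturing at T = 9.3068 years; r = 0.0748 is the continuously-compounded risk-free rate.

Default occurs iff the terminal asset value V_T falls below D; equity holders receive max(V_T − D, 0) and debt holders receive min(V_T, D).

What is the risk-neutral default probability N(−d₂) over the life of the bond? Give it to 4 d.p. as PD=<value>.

d₁ = [ln(V₀/D) + (r + σ²/2)T] / (σ√T)
   = [ln(455.8497/432.7098) + (0.0748 + 0.5·0.1551²)·9.3068] / (0.1551·√9.3068)
   = [0.052096 + 0.808091] / 0.473164 = 1.817945
d₂ = d₁ − σ√T = 1.817945 − 0.473164 = 1.344781
risk-neutral PD = N(−d₂) = N(-1.344781) = 0.089348

PD=0.0893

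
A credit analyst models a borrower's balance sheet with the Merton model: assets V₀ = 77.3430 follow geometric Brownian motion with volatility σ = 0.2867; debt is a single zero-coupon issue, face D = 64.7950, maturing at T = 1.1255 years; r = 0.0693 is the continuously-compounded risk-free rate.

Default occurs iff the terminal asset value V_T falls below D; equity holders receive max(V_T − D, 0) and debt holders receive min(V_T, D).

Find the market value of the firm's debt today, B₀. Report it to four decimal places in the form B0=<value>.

B0=57.6242

d₁ = [ln(V₀/D) + (r + σ²/2)T] / (σ√T)
   = [ln(77.3430/64.7950) + (0.0693 + 0.5·0.2867²)·1.1255] / (0.2867·√1.1255)
   = [0.177022 + 0.124253] / 0.304159 = 0.990519
d₂ = d₁ − σ√T = 0.990519 − 0.304159 = 0.686360
N(d₁) = 0.839040,  N(d₂) = 0.753757,  e^(−rT) = 0.924967
E₀ = V₀·N(d₁) − D·e^(−rT)·N(d₂)
   = 77.3430·0.839040 − 64.7950·0.924967·0.753757 = 19.718752
B₀ = V₀ − E₀ = 77.3430 − 19.718752 = 57.624248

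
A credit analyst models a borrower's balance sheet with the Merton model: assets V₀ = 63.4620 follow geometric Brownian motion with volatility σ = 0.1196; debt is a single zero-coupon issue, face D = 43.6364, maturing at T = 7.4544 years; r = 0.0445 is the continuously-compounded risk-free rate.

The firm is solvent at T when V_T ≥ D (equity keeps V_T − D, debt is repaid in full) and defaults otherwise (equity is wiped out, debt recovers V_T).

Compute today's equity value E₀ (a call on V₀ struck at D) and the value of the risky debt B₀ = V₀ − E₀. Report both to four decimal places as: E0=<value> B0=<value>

d₁ = [ln(V₀/D) + (r + σ²/2)T] / (σ√T)
   = [ln(63.4620/43.6364) + (0.0445 + 0.5·0.1196²)·7.4544] / (0.1196·√7.4544)
   = [0.374550 + 0.385035] / 0.326541 = 2.326156
d₂ = d₁ − σ√T = 2.326156 − 0.326541 = 1.999615
N(d₁) = 0.989995,  N(d₂) = 0.977229,  e^(−rT) = 0.717688
E₀ = V₀·N(d₁) − D·e^(−rT)·N(d₂)
   = 63.4620·0.989995 − 43.6364·0.717688·0.977229 = 32.222873
B₀ = V₀ − E₀ = 63.4620 − 32.222873 = 31.239127

E0=32.2229 B0=31.2391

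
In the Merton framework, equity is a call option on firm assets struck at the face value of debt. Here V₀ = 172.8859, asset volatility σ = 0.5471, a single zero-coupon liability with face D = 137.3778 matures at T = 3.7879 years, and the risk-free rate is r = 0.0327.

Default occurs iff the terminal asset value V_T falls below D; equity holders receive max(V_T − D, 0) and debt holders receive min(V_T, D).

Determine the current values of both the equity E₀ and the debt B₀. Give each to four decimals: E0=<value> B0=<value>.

E0=88.3528 B0=84.5331

d₁ = [ln(V₀/D) + (r + σ²/2)T] / (σ√T)
   = [ln(172.8859/137.3778) + (0.0327 + 0.5·0.5471²)·3.7879] / (0.5471·√3.7879)
   = [0.229897 + 0.690758] / 1.064795 = 0.864632
d₂ = d₁ − σ√T = 0.864632 − 1.064795 = -0.200163
N(d₁) = 0.806380,  N(d₂) = 0.420676,  e^(−rT) = 0.883500
E₀ = V₀·N(d₁) − D·e^(−rT)·N(d₂)
   = 172.8859·0.806380 − 137.3778·0.883500·0.420676 = 88.352780
B₀ = V₀ − E₀ = 172.8859 − 88.352780 = 84.533120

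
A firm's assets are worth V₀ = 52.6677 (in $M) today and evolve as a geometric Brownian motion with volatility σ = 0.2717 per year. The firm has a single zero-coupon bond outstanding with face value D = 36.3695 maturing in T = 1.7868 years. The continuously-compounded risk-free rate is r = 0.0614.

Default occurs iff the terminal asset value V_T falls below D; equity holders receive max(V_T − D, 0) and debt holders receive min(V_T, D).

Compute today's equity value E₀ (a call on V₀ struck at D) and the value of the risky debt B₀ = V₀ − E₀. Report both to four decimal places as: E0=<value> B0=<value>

E0=20.7239 B0=31.9438

d₁ = [ln(V₀/D) + (r + σ²/2)T] / (σ√T)
   = [ln(52.6677/36.3695) + (0.0614 + 0.5·0.2717²)·1.7868] / (0.2717·√1.7868)
   = [0.370272 + 0.175661] / 0.363185 = 1.503182
d₂ = d₁ − σ√T = 1.503182 − 0.363185 = 1.139998
N(d₁) = 0.933604,  N(d₂) = 0.872856,  e^(−rT) = 0.896094
E₀ = V₀·N(d₁) − D·e^(−rT)·N(d₂)
   = 52.6677·0.933604 − 36.3695·0.896094·0.872856 = 20.723945
B₀ = V₀ − E₀ = 52.6677 − 20.723945 = 31.943755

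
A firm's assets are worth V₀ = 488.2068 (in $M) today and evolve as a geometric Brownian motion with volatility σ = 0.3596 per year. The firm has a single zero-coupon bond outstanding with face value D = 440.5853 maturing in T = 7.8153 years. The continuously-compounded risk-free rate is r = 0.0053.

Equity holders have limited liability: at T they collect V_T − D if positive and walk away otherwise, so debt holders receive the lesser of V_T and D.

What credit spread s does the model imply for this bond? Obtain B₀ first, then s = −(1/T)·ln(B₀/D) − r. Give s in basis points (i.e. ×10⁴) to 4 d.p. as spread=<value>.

spread=533.6459

d₁ = [ln(V₀/D) + (r + σ²/2)T] / (σ√T)
   = [ln(488.2068/440.5853) + (0.0053 + 0.5·0.3596²)·7.8153] / (0.3596·√7.8153)
   = [0.102635 + 0.546728] / 1.005293 = 0.645944
d₂ = d₁ − σ√T = 0.645944 − 1.005293 = -0.359349
N(d₁) = 0.740842,  N(d₂) = 0.359667,  e^(−rT) = 0.959425
E₀ = V₀·N(d₁) − D·e^(−rT)·N(d₂)
   = 488.2068·0.740842 − 440.5853·0.959425·0.359667 = 209.649812
B₀ = V₀ − E₀ = 488.2068 − 209.649812 = 278.556988
spread = −(1/T)·ln(B₀/D) − r = −(1/7.8153)·ln(278.556988/440.5853) − 0.0053 = 0.05336459
in basis points: 0.05336459 × 10⁴ = 533.6459 bp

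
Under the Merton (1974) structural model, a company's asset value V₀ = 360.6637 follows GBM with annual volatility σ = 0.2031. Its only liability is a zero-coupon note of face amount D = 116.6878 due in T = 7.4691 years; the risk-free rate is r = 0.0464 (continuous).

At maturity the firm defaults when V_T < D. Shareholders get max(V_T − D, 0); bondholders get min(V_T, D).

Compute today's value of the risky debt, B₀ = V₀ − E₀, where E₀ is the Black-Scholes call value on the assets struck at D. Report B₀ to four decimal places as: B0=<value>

B0=82.3985

d₁ = [ln(V₀/D) + (r + σ²/2)T] / (σ√T)
   = [ln(360.6637/116.6878) + (0.0464 + 0.5·0.2031²)·7.4691] / (0.2031·√7.4691)
   = [1.128444 + 0.500615] / 0.555065 = 2.934896
d₂ = d₁ − σ√T = 2.934896 − 0.555065 = 2.379831
N(d₁) = 0.998332,  N(d₂) = 0.991340,  e^(−rT) = 0.707112
E₀ = V₀·N(d₁) − D·e^(−rT)·N(d₂)
   = 360.6637·0.998332 − 116.6878·0.707112·0.991340 = 278.265237
B₀ = V₀ − E₀ = 360.6637 − 278.265237 = 82.398463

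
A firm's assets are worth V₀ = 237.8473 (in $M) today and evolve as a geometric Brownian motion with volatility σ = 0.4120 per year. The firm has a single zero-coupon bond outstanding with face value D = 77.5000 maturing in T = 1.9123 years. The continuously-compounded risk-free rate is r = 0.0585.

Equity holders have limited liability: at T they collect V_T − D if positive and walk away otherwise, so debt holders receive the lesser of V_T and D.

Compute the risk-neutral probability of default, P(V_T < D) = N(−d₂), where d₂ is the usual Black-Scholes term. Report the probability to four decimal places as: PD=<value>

PD=0.0301

d₁ = [ln(V₀/D) + (r + σ²/2)T] / (σ√T)
   = [ln(237.8473/77.5000) + (0.0585 + 0.5·0.4120²)·1.9123] / (0.4120·√1.9123)
   = [1.121351 + 0.274170] / 0.569738 = 2.449408
d₂ = d₁ − σ√T = 2.449408 − 0.569738 = 1.879670
risk-neutral PD = N(−d₂) = N(-1.879670) = 0.030077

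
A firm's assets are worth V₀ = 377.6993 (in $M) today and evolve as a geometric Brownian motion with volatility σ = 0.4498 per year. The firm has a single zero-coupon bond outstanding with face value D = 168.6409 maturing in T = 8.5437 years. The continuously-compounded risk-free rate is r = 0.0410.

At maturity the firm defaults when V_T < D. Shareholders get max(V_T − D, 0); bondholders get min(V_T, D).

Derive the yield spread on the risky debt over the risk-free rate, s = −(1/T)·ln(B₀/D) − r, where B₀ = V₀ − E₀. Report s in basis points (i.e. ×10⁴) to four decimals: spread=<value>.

spread=282.5648

d₁ = [ln(V₀/D) + (r + σ²/2)T] / (σ√T)
   = [ln(377.6993/168.6409) + (0.0410 + 0.5·0.4498²)·8.5437] / (0.4498·√8.5437)
   = [0.806327 + 1.214573] / 1.314748 = 1.537100
d₂ = d₁ − σ√T = 1.537100 − 1.314748 = 0.222353
N(d₁) = 0.937866,  N(d₂) = 0.587980,  e^(−rT) = 0.704483
E₀ = V₀·N(d₁) − D·e^(−rT)·N(d₂)
   = 377.6993·0.937866 − 168.6409·0.704483·0.587980 = 284.376446
B₀ = V₀ − E₀ = 377.6993 − 284.376446 = 93.322854
spread = −(1/T)·ln(B₀/D) − r = −(1/8.5437)·ln(93.322854/168.6409) − 0.0410 = 0.02825648
in basis points: 0.02825648 × 10⁴ = 282.5648 bp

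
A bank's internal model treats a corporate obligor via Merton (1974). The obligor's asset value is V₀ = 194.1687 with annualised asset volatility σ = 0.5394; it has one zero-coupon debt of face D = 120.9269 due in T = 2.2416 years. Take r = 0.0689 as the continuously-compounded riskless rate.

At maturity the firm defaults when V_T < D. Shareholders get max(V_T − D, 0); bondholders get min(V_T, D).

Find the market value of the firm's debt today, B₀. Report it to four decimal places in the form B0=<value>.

d₁ = [ln(V₀/D) + (r + σ²/2)T] / (σ√T)
   = [ln(194.1687/120.9269) + (0.0689 + 0.5·0.5394²)·2.2416] / (0.5394·√2.2416)
   = [0.473541 + 0.480546] / 0.807588 = 1.181402
d₂ = d₁ − σ√T = 1.181402 − 0.807588 = 0.373814
N(d₁) = 0.881279,  N(d₂) = 0.645729,  e^(−rT) = 0.856890
E₀ = V₀·N(d₁) − D·e^(−rT)·N(d₂)
   = 194.1687·0.881279 − 120.9269·0.856890·0.645729 = 104.205658
B₀ = V₀ − E₀ = 194.1687 − 104.205658 = 89.963042

B0=89.9630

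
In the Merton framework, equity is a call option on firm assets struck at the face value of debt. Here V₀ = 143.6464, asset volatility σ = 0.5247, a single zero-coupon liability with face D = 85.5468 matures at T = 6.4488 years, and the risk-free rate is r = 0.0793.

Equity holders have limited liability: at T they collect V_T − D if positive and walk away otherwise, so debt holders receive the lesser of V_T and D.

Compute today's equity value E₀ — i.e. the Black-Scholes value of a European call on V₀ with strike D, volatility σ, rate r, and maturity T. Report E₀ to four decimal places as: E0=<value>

d₁ = [ln(V₀/D) + (r + σ²/2)T] / (σ√T)
   = [ln(143.6464/85.5468) + (0.0793 + 0.5·0.5247²)·6.4488] / (0.5247·√6.4488)
   = [0.518291 + 1.399100] / 1.332449 = 1.438998
d₂ = d₁ − σ√T = 1.438998 − 1.332449 = 0.106549
N(d₁) = 0.924924,  N(d₂) = 0.542427,  e^(−rT) = 0.599662
E₀ = V₀·N(d₁) − D·e^(−rT)·N(d₂)
   = 143.6464·0.924924 − 85.5468·0.599662·0.542427 = 105.036051

E0=105.0361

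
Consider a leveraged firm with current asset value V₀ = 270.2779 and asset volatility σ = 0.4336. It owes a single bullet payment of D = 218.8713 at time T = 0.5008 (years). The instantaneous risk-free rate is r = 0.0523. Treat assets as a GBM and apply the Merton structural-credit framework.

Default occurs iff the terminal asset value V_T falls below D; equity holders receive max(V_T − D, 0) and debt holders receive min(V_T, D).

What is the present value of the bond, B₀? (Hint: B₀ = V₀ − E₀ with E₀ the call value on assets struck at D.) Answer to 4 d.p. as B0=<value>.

d₁ = [ln(V₀/D) + (r + σ²/2)T] / (σ√T)
   = [ln(270.2779/218.8713) + (0.0523 + 0.5·0.4336²)·0.5008] / (0.4336·√0.5008)
   = [0.210967 + 0.073269] / 0.306847 = 0.926313
d₂ = d₁ − σ√T = 0.926313 − 0.306847 = 0.619466
N(d₁) = 0.822858,  N(d₂) = 0.732195,  e^(−rT) = 0.974148
E₀ = V₀·N(d₁) − D·e^(−rT)·N(d₂)
   = 270.2779·0.822858 − 218.8713·0.974148·0.732195 = 66.286785
B₀ = V₀ − E₀ = 270.2779 − 66.286785 = 203.991115

B0=203.9911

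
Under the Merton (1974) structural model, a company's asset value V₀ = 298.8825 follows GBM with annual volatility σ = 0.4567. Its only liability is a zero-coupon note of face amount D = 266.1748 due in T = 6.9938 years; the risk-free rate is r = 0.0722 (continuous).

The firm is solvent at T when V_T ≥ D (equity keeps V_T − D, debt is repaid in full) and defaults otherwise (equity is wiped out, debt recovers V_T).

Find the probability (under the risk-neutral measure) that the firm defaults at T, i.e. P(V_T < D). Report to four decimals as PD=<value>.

d₁ = [ln(V₀/D) + (r + σ²/2)T] / (σ√T)
   = [ln(298.8825/266.1748) + (0.0722 + 0.5·0.4567²)·6.9938] / (0.4567·√6.9938)
   = [0.115897 + 1.234318] / 1.207779 = 1.117932
d₂ = d₁ − σ√T = 1.117932 − 1.207779 = -0.089847
risk-neutral PD = N(−d₂) = N(0.089847) = 0.535796

PD=0.5358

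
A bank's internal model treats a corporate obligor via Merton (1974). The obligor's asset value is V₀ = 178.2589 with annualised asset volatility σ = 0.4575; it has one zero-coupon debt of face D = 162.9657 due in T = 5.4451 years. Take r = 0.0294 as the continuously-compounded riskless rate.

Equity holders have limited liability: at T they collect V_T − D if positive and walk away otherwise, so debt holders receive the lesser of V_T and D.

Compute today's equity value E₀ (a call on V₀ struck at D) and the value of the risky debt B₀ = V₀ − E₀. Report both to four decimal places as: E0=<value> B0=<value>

d₁ = [ln(V₀/D) + (r + σ²/2)T] / (σ√T)
   = [ln(178.2589/162.9657) + (0.0294 + 0.5·0.4575²)·5.4451] / (0.4575·√5.4451)
   = [0.089697 + 0.729933] / 1.067564 = 0.767757
d₂ = d₁ − σ√T = 0.767757 − 1.067564 = -0.299807
N(d₁) = 0.778684,  N(d₂) = 0.382162,  e^(−rT) = 0.852071
E₀ = V₀·N(d₁) − D·e^(−rT)·N(d₂)
   = 178.2589·0.778684 − 162.9657·0.852071·0.382162 = 85.741024
B₀ = V₀ − E₀ = 178.2589 − 85.741024 = 92.517876

E0=85.7410 B0=92.5179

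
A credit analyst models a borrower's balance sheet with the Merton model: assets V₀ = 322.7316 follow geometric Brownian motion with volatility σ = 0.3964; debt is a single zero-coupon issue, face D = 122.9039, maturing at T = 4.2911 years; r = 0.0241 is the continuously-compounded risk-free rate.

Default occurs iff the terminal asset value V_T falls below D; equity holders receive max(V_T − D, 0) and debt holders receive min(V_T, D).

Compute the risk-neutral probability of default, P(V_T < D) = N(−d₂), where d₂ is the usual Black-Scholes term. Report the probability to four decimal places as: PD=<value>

PD=0.1864

d₁ = [ln(V₀/D) + (r + σ²/2)T] / (σ√T)
   = [ln(322.7316/122.9039) + (0.0241 + 0.5·0.3964²)·4.2911] / (0.3964·√4.2911)
   = [0.965418 + 0.440552] / 0.821141 = 1.712215
d₂ = d₁ − σ√T = 1.712215 − 0.821141 = 0.891073
risk-neutral PD = N(−d₂) = N(-0.891073) = 0.186445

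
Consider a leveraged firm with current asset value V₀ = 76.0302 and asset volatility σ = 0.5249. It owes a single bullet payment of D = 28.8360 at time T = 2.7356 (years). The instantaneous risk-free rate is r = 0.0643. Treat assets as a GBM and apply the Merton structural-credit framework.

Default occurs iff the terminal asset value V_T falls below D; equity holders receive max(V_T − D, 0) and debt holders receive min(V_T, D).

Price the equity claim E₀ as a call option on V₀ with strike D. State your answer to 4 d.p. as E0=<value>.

d₁ = [ln(V₀/D) + (r + σ²/2)T] / (σ√T)
   = [ln(76.0302/28.8360) + (0.0643 + 0.5·0.5249²)·2.7356] / (0.5249·√2.7356)
   = [0.969506 + 0.552755] / 0.868166 = 1.753422
d₂ = d₁ − σ√T = 1.753422 − 0.868166 = 0.885255
N(d₁) = 0.960235,  N(d₂) = 0.811991,  e^(−rT) = 0.838703
E₀ = V₀·N(d₁) − D·e^(−rT)·N(d₂)
   = 76.0302·0.960235 − 28.8360·0.838703·0.811991 = 53.369019

E0=53.3690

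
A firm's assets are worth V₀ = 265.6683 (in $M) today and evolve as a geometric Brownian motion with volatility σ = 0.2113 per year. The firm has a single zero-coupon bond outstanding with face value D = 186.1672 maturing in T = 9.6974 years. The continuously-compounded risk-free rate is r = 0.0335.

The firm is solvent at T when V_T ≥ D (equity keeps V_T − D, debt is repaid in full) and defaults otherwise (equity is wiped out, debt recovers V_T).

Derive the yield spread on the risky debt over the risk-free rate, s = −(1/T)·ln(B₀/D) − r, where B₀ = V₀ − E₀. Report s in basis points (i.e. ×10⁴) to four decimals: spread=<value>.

spread=74.5045

d₁ = [ln(V₀/D) + (r + σ²/2)T] / (σ√T)
   = [ln(265.6683/186.1672) + (0.0335 + 0.5·0.2113²)·9.6974] / (0.2113·√9.6974)
   = [0.355603 + 0.541346] / 0.658002 = 1.363141
d₂ = d₁ − σ√T = 1.363141 − 0.658002 = 0.705139
N(d₁) = 0.913581,  N(d₂) = 0.759638,  e^(−rT) = 0.722626
E₀ = V₀·N(d₁) − D·e^(−rT)·N(d₂)
   = 265.6683·0.913581 − 186.1672·0.722626·0.759638 = 140.515883
B₀ = V₀ − E₀ = 265.6683 − 140.515883 = 125.152417
spread = −(1/T)·ln(B₀/D) − r = −(1/9.6974)·ln(125.152417/186.1672) − 0.0335 = 0.00745045
in basis points: 0.00745045 × 10⁴ = 74.5045 bp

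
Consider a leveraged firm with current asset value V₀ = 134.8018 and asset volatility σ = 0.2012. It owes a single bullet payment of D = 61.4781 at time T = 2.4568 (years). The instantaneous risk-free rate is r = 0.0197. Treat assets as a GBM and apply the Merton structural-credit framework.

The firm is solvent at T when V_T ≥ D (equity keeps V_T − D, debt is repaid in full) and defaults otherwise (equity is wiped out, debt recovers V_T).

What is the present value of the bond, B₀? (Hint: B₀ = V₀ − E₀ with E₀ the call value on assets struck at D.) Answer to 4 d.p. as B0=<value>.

d₁ = [ln(V₀/D) + (r + σ²/2)T] / (σ√T)
   = [ln(134.8018/61.4781) + (0.0197 + 0.5·0.2012²)·2.4568] / (0.2012·√2.4568)
   = [0.785125 + 0.098126] / 0.315365 = 2.800730
d₂ = d₁ − σ√T = 2.800730 − 0.315365 = 2.485365
N(d₁) = 0.997451,  N(d₂) = 0.993529,  e^(−rT) = 0.952754
E₀ = V₀·N(d₁) − D·e^(−rT)·N(d₂)
   = 134.8018·0.997451 − 61.4781·0.952754·0.993529 = 76.263685
B₀ = V₀ − E₀ = 134.8018 − 76.263685 = 58.538115

B0=58.5381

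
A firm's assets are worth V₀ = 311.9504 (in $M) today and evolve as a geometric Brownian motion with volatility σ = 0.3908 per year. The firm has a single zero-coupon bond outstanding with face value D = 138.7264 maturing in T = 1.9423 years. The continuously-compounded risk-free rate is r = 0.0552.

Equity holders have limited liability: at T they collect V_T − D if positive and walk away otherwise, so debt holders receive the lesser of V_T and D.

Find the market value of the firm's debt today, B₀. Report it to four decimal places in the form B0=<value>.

d₁ = [ln(V₀/D) + (r + σ²/2)T] / (σ√T)
   = [ln(311.9504/138.7264) + (0.0552 + 0.5·0.3908²)·1.9423] / (0.3908·√1.9423)
   = [0.810341 + 0.255533] / 0.544644 = 1.957011
d₂ = d₁ − σ√T = 1.957011 − 0.544644 = 1.412367
N(d₁) = 0.974827,  N(d₂) = 0.921079,  e^(−rT) = 0.898333
E₀ = V₀·N(d₁) − D·e^(−rT)·N(d₂)
   = 311.9504·0.974827 − 138.7264·0.898333·0.921079 = 189.310528
B₀ = V₀ − E₀ = 311.9504 − 189.310528 = 122.639872

B0=122.6399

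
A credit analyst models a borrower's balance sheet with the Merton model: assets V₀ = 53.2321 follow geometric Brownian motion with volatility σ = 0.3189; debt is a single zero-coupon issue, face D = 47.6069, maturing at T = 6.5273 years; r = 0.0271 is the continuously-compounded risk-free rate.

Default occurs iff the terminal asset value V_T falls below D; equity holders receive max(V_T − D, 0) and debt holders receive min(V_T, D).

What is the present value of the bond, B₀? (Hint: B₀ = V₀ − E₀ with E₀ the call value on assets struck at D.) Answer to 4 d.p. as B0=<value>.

d₁ = [ln(V₀/D) + (r + σ²/2)T] / (σ√T)
   = [ln(53.2321/47.6069) + (0.0271 + 0.5·0.3189²)·6.5273] / (0.3189·√6.5273)
   = [0.111684 + 0.508794] / 0.814744 = 0.761561
d₂ = d₁ − σ√T = 0.761561 − 0.814744 = -0.053183
N(d₁) = 0.776839,  N(d₂) = 0.478793,  e^(−rT) = 0.837872
E₀ = V₀·N(d₁) − D·e^(−rT)·N(d₂)
   = 53.2321·0.776839 − 47.6069·0.837872·0.478793 = 22.254441
B₀ = V₀ − E₀ = 53.2321 − 22.254441 = 30.977659

B0=30.9777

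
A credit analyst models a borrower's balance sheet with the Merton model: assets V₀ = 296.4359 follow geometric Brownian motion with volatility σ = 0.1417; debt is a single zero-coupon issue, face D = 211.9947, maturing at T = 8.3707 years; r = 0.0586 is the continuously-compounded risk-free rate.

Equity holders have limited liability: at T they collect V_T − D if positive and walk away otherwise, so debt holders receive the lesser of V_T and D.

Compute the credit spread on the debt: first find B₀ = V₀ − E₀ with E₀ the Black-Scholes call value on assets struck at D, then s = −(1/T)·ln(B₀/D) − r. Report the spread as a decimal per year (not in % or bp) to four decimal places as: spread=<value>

d₁ = [ln(V₀/D) + (r + σ²/2)T] / (σ√T)
   = [ln(296.4359/211.9947) + (0.0586 + 0.5·0.1417²)·8.3707] / (0.1417·√8.3707)
   = [0.335270 + 0.574560] / 0.409969 = 2.219267
d₂ = d₁ − σ√T = 2.219267 − 0.409969 = 1.809298
N(d₁) = 0.986766,  N(d₂) = 0.964798,  e^(−rT) = 0.612306
E₀ = V₀·N(d₁) − D·e^(−rT)·N(d₂)
   = 296.4359·0.986766 − 211.9947·0.612306·0.964798 = 167.276606
B₀ = V₀ − E₀ = 296.4359 − 167.276606 = 129.159294
spread = −(1/T)·ln(B₀/D) − r = −(1/8.3707)·ln(129.159294/211.9947) − 0.0586 = 0.00059634

spread=0.0006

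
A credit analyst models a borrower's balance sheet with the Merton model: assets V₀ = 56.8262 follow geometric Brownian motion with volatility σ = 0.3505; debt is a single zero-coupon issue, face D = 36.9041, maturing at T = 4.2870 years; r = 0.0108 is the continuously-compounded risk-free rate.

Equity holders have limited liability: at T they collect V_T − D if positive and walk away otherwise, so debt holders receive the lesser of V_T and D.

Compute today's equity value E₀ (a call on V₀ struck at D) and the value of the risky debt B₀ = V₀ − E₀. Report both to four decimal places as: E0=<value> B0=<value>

d₁ = [ln(V₀/D) + (r + σ²/2)T] / (σ√T)
   = [ln(56.8262/36.9041) + (0.0108 + 0.5·0.3505²)·4.2870] / (0.3505·√4.2870)
   = [0.431675 + 0.309629] / 0.725713 = 1.021484
d₂ = d₁ − σ√T = 1.021484 − 0.725713 = 0.295771
N(d₁) = 0.846487,  N(d₂) = 0.616298,  e^(−rT) = 0.954756
E₀ = V₀·N(d₁) − D·e^(−rT)·N(d₂)
   = 56.8262·0.846487 − 36.9041·0.954756·0.616298 = 26.387783
B₀ = V₀ − E₀ = 56.8262 − 26.387783 = 30.438417

E0=26.3878 B0=30.4384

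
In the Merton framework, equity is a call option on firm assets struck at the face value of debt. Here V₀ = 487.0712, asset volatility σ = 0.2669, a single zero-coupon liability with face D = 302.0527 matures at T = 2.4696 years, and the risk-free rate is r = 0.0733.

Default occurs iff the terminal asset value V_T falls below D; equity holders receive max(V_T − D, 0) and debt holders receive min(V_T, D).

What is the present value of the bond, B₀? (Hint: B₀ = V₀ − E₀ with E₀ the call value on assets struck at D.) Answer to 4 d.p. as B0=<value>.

d₁ = [ln(V₀/D) + (r + σ²/2)T] / (σ√T)
   = [ln(487.0712/302.0527) + (0.0733 + 0.5·0.2669²)·2.4696] / (0.2669·√2.4696)
   = [0.477809 + 0.268983] / 0.419432 = 1.780483
d₂ = d₁ − σ√T = 1.780483 − 0.419432 = 1.361051
N(d₁) = 0.962502,  N(d₂) = 0.913251,  e^(−rT) = 0.834417
E₀ = V₀·N(d₁) − D·e^(−rT)·N(d₂)
   = 487.0712·0.962502 − 302.0527·0.834417·0.913251 = 238.632786
B₀ = V₀ − E₀ = 487.0712 − 238.632786 = 248.438414

B0=248.4384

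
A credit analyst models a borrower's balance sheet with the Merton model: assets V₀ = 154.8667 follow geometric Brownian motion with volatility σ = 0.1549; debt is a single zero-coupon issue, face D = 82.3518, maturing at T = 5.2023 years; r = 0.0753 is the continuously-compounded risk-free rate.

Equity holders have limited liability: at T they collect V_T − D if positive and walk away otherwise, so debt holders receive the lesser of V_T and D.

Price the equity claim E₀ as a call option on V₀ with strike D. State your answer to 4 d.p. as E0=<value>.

d₁ = [ln(V₀/D) + (r + σ²/2)T] / (σ√T)
   = [ln(154.8667/82.3518) + (0.0753 + 0.5·0.1549²)·5.2023] / (0.1549·√5.2023)
   = [0.631564 + 0.454145] / 0.353304 = 3.073014
d₂ = d₁ − σ√T = 3.073014 − 0.353304 = 2.719710
N(d₁) = 0.998940,  N(d₂) = 0.996733,  e^(−rT) = 0.675884
E₀ = V₀·N(d₁) − D·e^(−rT)·N(d₂)
   = 154.8667·0.998940 − 82.3518·0.675884·0.996733 = 99.224154

E0=99.2242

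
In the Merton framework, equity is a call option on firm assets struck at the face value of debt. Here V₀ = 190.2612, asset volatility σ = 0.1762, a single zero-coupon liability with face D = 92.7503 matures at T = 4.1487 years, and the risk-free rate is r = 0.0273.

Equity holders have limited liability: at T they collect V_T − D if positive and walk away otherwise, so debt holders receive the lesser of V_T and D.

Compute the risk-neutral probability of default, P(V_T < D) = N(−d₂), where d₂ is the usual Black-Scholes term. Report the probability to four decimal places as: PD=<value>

d₁ = [ln(V₀/D) + (r + σ²/2)T] / (σ√T)
   = [ln(190.2612/92.7503) + (0.0273 + 0.5·0.1762²)·4.1487] / (0.1762·√4.1487)
   = [0.718487 + 0.177661] / 0.358890 = 2.496995
d₂ = d₁ − σ√T = 2.496995 − 0.358890 = 2.138104
risk-neutral PD = N(−d₂) = N(-2.138104) = 0.016254

PD=0.0163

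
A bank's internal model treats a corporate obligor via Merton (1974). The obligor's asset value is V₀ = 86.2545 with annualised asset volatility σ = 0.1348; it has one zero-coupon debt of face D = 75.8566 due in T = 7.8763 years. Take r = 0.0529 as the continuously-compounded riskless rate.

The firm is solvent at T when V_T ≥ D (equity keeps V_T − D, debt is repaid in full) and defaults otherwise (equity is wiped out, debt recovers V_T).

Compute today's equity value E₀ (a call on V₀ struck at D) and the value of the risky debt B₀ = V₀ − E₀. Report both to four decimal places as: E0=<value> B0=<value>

E0=37.0677 B0=49.1868

d₁ = [ln(V₀/D) + (r + σ²/2)T] / (σ√T)
   = [ln(86.2545/75.8566) + (0.0529 + 0.5·0.1348²)·7.8763] / (0.1348·√7.8763)
   = [0.128458 + 0.488217] / 0.378313 = 1.630064
d₂ = d₁ − σ√T = 1.630064 − 0.378313 = 1.251751
N(d₁) = 0.948456,  N(d₂) = 0.894670,  e^(−rT) = 0.659247
E₀ = V₀·N(d₁) − D·e^(−rT)·N(d₂)
   = 86.2545·0.948456 − 75.8566·0.659247·0.894670 = 37.067711
B₀ = V₀ − E₀ = 86.2545 − 37.067711 = 49.186789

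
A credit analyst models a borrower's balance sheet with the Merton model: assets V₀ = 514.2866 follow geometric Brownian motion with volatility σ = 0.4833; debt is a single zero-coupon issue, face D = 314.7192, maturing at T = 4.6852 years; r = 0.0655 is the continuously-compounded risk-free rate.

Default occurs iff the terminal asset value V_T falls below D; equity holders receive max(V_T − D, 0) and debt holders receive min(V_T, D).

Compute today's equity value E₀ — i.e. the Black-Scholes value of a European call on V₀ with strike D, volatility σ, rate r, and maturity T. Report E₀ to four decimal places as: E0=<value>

d₁ = [ln(V₀/D) + (r + σ²/2)T] / (σ√T)
   = [ln(514.2866/314.7192) + (0.0655 + 0.5·0.4833²)·4.6852] / (0.4833·√4.6852)
   = [0.491100 + 0.854063] / 1.046118 = 1.285860
d₂ = d₁ − σ√T = 1.285860 − 1.046118 = 0.239742
N(d₁) = 0.900754,  N(d₂) = 0.594735,  e^(−rT) = 0.735738
E₀ = V₀·N(d₁) − D·e^(−rT)·N(d₂)
   = 514.2866·0.900754 − 314.7192·0.735738·0.594735 = 325.534311

E0=325.5343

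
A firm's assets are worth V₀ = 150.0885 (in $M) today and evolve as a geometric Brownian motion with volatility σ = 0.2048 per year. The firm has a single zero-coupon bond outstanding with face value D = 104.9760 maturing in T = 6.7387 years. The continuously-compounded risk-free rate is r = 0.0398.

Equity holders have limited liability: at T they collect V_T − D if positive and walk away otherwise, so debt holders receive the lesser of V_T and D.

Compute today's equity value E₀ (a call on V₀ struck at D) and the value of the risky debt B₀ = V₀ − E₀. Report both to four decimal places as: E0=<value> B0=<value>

d₁ = [ln(V₀/D) + (r + σ²/2)T] / (σ√T)
   = [ln(150.0885/104.9760) + (0.0398 + 0.5·0.2048²)·6.7387] / (0.2048·√6.7387)
   = [0.357493 + 0.409521] / 0.531640 = 1.442731
d₂ = d₁ − σ√T = 1.442731 − 0.531640 = 0.911091
N(d₁) = 0.925452,  N(d₂) = 0.818876,  e^(−rT) = 0.764755
E₀ = V₀·N(d₁) − D·e^(−rT)·N(d₂)
   = 150.0885·0.925452 − 104.9760·0.764755·0.818876 = 73.159583
B₀ = V₀ − E₀ = 150.0885 − 73.159583 = 76.928917

E0=73.1596 B0=76.9289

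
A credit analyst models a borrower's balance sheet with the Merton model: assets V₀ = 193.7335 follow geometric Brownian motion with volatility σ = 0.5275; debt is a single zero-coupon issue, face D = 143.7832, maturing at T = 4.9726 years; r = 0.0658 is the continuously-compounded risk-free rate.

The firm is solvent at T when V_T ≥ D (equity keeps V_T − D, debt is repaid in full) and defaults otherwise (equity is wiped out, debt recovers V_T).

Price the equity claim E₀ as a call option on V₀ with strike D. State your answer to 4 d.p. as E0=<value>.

E0=118.7822

d₁ = [ln(V₀/D) + (r + σ²/2)T] / (σ√T)
   = [ln(193.7335/143.7832) + (0.0658 + 0.5·0.5275²)·4.9726] / (0.5275·√4.9726)
   = [0.298177 + 1.019026] / 1.176290 = 1.119794
d₂ = d₁ − σ√T = 1.119794 − 1.176290 = -0.056495
N(d₁) = 0.868599,  N(d₂) = 0.477474,  e^(−rT) = 0.720942
E₀ = V₀·N(d₁) − D·e^(−rT)·N(d₂)
   = 193.7335·0.868599 − 143.7832·0.720942·0.477474 = 118.782197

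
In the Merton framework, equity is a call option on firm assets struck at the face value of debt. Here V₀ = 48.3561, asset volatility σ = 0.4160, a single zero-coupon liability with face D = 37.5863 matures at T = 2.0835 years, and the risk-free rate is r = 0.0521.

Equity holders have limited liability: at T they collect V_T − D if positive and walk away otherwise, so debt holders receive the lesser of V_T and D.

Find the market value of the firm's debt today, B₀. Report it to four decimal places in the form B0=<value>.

B0=29.7303

d₁ = [ln(V₀/D) + (r + σ²/2)T] / (σ√T)
   = [ln(48.3561/37.5863) + (0.0521 + 0.5·0.4160²)·2.0835] / (0.4160·√2.0835)
   = [0.251953 + 0.288831] / 0.600468 = 0.900604
d₂ = d₁ − σ√T = 0.900604 − 0.600468 = 0.300136
N(d₁) = 0.816101,  N(d₂) = 0.617963,  e^(−rT) = 0.897134
E₀ = V₀·N(d₁) − D·e^(−rT)·N(d₂)
   = 48.3561·0.816101 − 37.5863·0.897134·0.617963 = 18.625760
B₀ = V₀ − E₀ = 48.3561 − 18.625760 = 29.730340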